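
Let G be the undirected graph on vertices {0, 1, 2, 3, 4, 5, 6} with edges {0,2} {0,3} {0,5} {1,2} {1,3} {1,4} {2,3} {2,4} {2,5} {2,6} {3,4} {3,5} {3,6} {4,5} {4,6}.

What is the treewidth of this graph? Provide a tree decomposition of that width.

The largest bag has 4 vertices, giving width 3; this decomposition certifies tw(G) ≤ 3. On the other hand G contains the 4-clique {0, 2, 3, 5}. A clique must lie in a single bag of any decomposition, so no decomposition can have width below 3. Therefore the treewidth is 3.

Treewidth 3.
One such decomposition:
Bags: B1 = {2, 3, 4, 6}  B2 = {2, 3, 4, 5}  B3 = {0, 2, 3, 5}  B4 = {1, 2, 3, 4}
Tree: B1–B2, B2–B3, B2–B4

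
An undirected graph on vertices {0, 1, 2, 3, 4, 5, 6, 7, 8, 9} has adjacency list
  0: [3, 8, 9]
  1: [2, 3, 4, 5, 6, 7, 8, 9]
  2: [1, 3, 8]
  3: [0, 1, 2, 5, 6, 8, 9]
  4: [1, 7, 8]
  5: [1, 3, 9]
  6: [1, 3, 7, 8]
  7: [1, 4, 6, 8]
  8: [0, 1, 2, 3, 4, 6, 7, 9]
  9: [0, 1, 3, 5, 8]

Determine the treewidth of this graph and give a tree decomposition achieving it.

Treewidth 3.
Bags: B1 = {1, 2, 3, 8}  B2 = {1, 3, 8, 9}  B3 = {0, 3, 8, 9}  B4 = {1, 3, 6, 8}  B5 = {1, 6, 7, 8}  B6 = {1, 4, 7, 8}  B7 = {1, 3, 5, 9}
Tree: B1–B2, B2–B3, B2–B4, B4–B5, B5–B6, B2–B7

Every bag has size at most 4, so the width is 4 − 1 = 3 and tw(G) ≤ 3. For the lower bound, the 4 vertices {0, 3, 8, 9} are pairwise adjacent, and any tree decomposition puts a clique entirely inside one bag — forcing width ≥ 3. Hence tw(G) = 3 exactly.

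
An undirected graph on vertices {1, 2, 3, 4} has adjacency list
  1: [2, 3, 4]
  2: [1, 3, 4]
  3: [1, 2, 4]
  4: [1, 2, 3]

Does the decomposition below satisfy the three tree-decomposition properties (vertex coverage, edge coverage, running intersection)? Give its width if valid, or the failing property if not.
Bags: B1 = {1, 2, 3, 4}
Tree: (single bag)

Vertex coverage: the bags together contain {1, 2, 3, 4}, the full vertex set. Edge coverage: each edge of G has both endpoints in at least one bag. Running intersection: for every vertex, the bags containing it form a connected subtree. All three properties hold, so this is a valid tree decomposition of width max|bag| − 1 = 3, and hence tw(G) ≤ 3.

Yes; width 3.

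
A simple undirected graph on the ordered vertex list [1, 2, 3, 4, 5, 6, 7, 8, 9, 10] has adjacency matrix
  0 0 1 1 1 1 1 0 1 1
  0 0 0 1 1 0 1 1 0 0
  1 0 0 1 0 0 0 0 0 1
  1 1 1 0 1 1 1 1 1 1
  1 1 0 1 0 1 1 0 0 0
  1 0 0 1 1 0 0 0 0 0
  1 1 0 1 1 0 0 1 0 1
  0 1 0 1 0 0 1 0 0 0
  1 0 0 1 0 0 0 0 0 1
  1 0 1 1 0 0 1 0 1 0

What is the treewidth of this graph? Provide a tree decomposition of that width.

Every bag has size at most 4, so the width is 4 − 1 = 3 and tw(G) ≤ 3. For the lower bound, the 4 vertices {2, 4, 7, 8} are pairwise adjacent, and any tree decomposition puts a clique entirely inside one bag — forcing width ≥ 3. Therefore the treewidth is 3.

Treewidth 3.
One such decomposition:
Bags: B1 = {1, 4, 7, 10}  B2 = {1, 3, 4, 10}  B3 = {1, 4, 5, 7}  B4 = {2, 4, 5, 7}  B5 = {1, 4, 5, 6}  B6 = {1, 4, 9, 10}  B7 = {2, 4, 7, 8}
Tree: B1–B2, B1–B3, B3–B4, B3–B5, B2–B6, B4–B7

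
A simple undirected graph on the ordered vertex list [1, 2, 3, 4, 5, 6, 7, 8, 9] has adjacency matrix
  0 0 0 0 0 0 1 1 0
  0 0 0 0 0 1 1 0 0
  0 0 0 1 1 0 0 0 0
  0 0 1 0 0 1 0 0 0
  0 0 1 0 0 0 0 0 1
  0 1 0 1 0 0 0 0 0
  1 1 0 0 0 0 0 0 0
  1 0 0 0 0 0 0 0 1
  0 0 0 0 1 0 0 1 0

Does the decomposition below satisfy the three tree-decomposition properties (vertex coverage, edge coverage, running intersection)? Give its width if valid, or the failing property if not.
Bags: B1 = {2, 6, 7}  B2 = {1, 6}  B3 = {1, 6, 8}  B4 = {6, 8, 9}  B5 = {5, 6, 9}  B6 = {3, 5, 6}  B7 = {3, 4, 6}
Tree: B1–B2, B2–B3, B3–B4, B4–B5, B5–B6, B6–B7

A tree decomposition must satisfy three properties: every vertex lies in some bag; for every edge, both endpoints lie together in some bag; and for every vertex, the bags containing it form a connected subtree. Here edge (7,1) lies in no bag, so the decomposition is invalid.

No — edge (7,1) lies in no bag.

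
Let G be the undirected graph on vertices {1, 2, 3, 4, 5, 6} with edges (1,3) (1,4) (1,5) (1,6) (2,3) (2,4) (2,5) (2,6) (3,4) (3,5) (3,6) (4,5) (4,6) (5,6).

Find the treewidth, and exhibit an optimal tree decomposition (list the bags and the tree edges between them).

Treewidth 4.
Bags: B1 = {1, 3, 4, 5, 6}  B2 = {2, 3, 4, 5, 6}
Tree: B1–B2

Each bag holds 5 vertices, so the decomposition has width 4, which upper-bounds the treewidth. For the lower bound, the 5 vertices {1, 3, 4, 5, 6} are pairwise adjacent, and any tree decomposition puts a clique entirely inside one bag — forcing width ≥ 4. Combining the bounds, tw(G) = 4.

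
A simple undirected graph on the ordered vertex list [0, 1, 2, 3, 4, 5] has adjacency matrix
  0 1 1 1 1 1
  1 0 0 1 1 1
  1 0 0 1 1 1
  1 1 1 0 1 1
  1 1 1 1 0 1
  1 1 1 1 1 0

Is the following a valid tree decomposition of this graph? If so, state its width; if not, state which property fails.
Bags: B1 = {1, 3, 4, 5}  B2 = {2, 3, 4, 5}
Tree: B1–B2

No — vertex 0 appears in no bag.

A tree decomposition must satisfy three properties: every vertex lies in some bag; for every edge, both endpoints lie together in some bag; and for every vertex, the bags containing it form a connected subtree. Here vertex 0 appears in no bag, so the decomposition is invalid.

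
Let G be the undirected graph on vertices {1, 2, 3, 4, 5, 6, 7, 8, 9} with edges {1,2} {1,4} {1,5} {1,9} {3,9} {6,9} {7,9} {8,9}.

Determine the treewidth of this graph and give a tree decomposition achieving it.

Each bag holds 2 vertices, so the decomposition has width 1, which upper-bounds the treewidth. Any graph with an edge has treewidth ≥ 1, and G has the edge 1–4. The upper and lower bounds meet at 1, so that is the treewidth.

Treewidth 1.
One optimal decomposition is:
Bags: B1 = {1, 4}  B2 = {1, 9}  B3 = {7, 9}  B4 = {1, 2}  B5 = {1, 5}  B6 = {8, 9}  B7 = {6, 9}  B8 = {3, 9}
Tree: B1–B2, B2–B3, B2–B4, B2–B5, B3–B6, B6–B7, B2–B8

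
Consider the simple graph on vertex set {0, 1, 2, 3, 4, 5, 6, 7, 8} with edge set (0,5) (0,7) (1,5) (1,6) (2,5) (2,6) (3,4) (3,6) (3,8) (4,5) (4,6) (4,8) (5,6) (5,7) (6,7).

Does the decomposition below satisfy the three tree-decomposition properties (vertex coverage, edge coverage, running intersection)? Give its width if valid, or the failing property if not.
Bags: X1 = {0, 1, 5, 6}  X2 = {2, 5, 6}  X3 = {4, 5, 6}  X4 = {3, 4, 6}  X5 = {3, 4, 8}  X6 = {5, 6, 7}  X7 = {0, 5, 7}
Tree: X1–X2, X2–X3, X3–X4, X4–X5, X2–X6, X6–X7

No — bags containing vertex 0 are not connected in the tree.

A tree decomposition must satisfy three properties: every vertex lies in some bag; for every edge, both endpoints lie together in some bag; and for every vertex, the bags containing it form a connected subtree. Here bags containing vertex 0 are not connected in the tree, so the decomposition is invalid.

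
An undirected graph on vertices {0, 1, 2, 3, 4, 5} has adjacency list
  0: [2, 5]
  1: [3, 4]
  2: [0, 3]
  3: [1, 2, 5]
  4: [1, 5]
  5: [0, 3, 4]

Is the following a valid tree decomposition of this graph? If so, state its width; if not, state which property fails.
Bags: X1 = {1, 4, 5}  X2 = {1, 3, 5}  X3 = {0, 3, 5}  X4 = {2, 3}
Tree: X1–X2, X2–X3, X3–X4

A tree decomposition must satisfy three properties: every vertex lies in some bag; for every edge, both endpoints lie together in some bag; and for every vertex, the bags containing it form a connected subtree. Here edge (0,2) lies in no bag, so the decomposition is invalid.

No — edge (0,2) lies in no bag.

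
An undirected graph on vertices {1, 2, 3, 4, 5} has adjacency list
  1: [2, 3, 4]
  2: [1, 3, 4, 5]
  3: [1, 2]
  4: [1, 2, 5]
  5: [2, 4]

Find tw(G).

2

A width-2 tree decomposition is:
Bags: B1 = {2, 4, 5}  B2 = {1, 2, 4}  B3 = {1, 2, 3}
Tree: B1–B2, B2–B3
Every bag has size at most 3, so the width is 3 − 1 = 2 and tw(G) ≤ 2. On the other hand G contains the 3-clique {1, 2, 3}. A clique must lie in a single bag of any decomposition, so no decomposition can have width below 2. Combining the bounds, tw(G) = 2.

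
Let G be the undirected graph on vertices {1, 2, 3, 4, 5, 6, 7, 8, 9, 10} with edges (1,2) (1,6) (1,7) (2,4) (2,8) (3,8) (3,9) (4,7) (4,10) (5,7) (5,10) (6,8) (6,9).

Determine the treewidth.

2

A width-2 tree decomposition is:
Bags: B1 = {3, 6, 9}  B2 = {3, 6, 8}  B3 = {1, 6, 8}  B4 = {1, 2, 8}  B5 = {1, 2, 7}  B6 = {2, 4, 7}  B7 = {4, 5, 7}  B8 = {4, 5, 10}
Tree: B1–B2, B2–B3, B3–B4, B4–B5, B5–B6, B6–B7, B7–B8
Every bag has size at most 3, so the width is 3 − 1 = 2 and tw(G) ≤ 2. Since 9–3–8–6–9 is a cycle in G, G is not acyclic. Forests are exactly the graphs of treewidth ≤ 1, so tw(G) ≥ 2. Hence tw(G) = 2 exactly.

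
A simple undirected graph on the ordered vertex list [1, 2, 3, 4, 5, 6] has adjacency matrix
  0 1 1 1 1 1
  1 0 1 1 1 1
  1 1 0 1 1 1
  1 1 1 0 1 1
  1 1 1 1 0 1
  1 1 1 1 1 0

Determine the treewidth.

5

A width-5 tree decomposition is:
Bags: B1 = {1, 2, 3, 4, 5, 6}
Tree: (single bag)
With just one bag of size 6, the width is 6 − 1 = 5, so tw(G) ≤ 5. For the lower bound, the 6 vertices {1, 2, 3, 4, 5, 6} are pairwise adjacent, and any tree decomposition puts a clique entirely inside one bag — forcing width ≥ 5. Combining the bounds, tw(G) = 5.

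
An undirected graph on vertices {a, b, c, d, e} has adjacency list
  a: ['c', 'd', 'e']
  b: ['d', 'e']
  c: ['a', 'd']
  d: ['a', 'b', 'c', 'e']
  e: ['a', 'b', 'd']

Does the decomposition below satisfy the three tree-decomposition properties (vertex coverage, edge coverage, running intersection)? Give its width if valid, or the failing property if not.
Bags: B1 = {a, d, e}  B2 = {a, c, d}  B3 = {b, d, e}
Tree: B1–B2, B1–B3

Yes; width 2.

Every vertex of G appears in some bag (union = {a, b, c, d, e}); every edge is covered by a bag; and for each vertex v the set of bags containing v is connected in the bag tree. The decomposition is therefore valid. The largest bag has 3 vertices, so the width is 2.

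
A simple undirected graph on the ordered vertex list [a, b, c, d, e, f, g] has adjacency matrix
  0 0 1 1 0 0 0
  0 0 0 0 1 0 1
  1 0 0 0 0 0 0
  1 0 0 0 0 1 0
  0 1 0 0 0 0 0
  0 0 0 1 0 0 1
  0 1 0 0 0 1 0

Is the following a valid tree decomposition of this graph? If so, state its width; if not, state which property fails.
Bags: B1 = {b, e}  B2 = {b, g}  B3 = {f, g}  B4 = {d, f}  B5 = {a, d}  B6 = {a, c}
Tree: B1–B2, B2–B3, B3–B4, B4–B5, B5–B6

Yes; width 1.

Vertex coverage: the bags together contain {a, b, c, d, e, f, g}, the full vertex set. Edge coverage: each edge of G has both endpoints in at least one bag. Running intersection: for every vertex, the bags containing it form a connected subtree. All three properties hold, so this is a valid tree decomposition of width max|bag| − 1 = 1, and hence tw(G) ≤ 1.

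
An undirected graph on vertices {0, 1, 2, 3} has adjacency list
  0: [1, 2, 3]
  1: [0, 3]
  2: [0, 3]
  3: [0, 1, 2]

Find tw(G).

2

A width-2 tree decomposition is:
Bags: B1 = {0, 2, 3}  B2 = {0, 1, 3}
Tree: B1–B2
Each bag holds 3 vertices, so the decomposition has width 2, which upper-bounds the treewidth. For the lower bound, the 3 vertices {0, 1, 3} are pairwise adjacent, and any tree decomposition puts a clique entirely inside one bag — forcing width ≥ 2. The upper and lower bounds meet at 2, so that is the treewidth.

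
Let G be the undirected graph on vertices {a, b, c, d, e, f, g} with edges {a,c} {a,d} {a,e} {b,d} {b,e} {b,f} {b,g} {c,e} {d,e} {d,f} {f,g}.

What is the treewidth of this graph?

2

A width-2 tree decomposition is:
Bags: B1 = {b, d, e}  B2 = {a, d, e}  B3 = {a, c, e}  B4 = {b, d, f}  B5 = {b, f, g}
Tree: B1–B2, B2–B3, B1–B4, B4–B5
Every bag has size at most 3, so the width is 3 − 1 = 2 and tw(G) ≤ 2. For the lower bound, the 3 vertices {a, d, e} are pairwise adjacent, and any tree decomposition puts a clique entirely inside one bag — forcing width ≥ 2. Hence tw(G) = 2 exactly.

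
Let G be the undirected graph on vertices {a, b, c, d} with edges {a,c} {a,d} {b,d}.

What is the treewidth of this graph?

A width-1 tree decomposition is:
Bags: B1 = {a, c}  B2 = {a, d}  B3 = {b, d}
Tree: B1–B2, B2–B3
Each bag holds 2 vertices, so the decomposition has width 1, which upper-bounds the treewidth. Any graph with an edge has treewidth ≥ 1, and G has the edge c–a. The upper and lower bounds meet at 1, so that is the treewidth.

1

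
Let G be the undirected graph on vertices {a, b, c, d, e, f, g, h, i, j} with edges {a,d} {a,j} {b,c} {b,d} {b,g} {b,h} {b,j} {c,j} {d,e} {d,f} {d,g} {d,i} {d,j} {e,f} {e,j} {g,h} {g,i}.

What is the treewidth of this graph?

A width-2 tree decomposition is:
Bags: B1 = {d, e, j}  B2 = {b, d, j}  B3 = {b, d, g}  B4 = {d, g, i}  B5 = {b, g, h}  B6 = {b, c, j}  B7 = {d, e, f}  B8 = {a, d, j}
Tree: B1–B2, B2–B3, B3–B4, B3–B5, B2–B6, B1–B7, B2–B8
The largest bag has 3 vertices, giving width 2; this decomposition certifies tw(G) ≤ 2. On the other hand G contains the 3-clique {b, d, g}. A clique must lie in a single bag of any decomposition, so no decomposition can have width below 2. Combining the bounds, tw(G) = 2.

2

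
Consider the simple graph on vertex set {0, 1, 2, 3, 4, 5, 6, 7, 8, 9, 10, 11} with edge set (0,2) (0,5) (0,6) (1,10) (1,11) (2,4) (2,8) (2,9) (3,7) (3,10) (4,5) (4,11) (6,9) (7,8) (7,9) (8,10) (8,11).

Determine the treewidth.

3

A width-3 tree decomposition is:
Bags: B1 = {0, 5, 6, 9}  B2 = {0, 2, 5, 9}  B3 = {2, 4, 5, 9}  B4 = {2, 4, 7, 9}  B5 = {2, 4, 7, 8}  B6 = {4, 7, 8, 11}  B7 = {3, 7, 8, 11}  B8 = {3, 8, 10, 11}  B9 = {1, 3, 10, 11}
Tree: B1–B2, B2–B3, B3–B4, B4–B5, B5–B6, B6–B7, B7–B8, B8–B9
The largest bag has 4 vertices, giving width 3; this decomposition certifies tw(G) ≤ 3. For the lower bound: the 4 vertex sets {0,5,6}, {9}, {2}, {4,7,8,11} are disjoint, each induces a connected subgraph, and every pair is joined by at least one edge of G. Contracting each set to a single vertex therefore yields K_{4} as a minor, and since treewidth is minor-monotone, tw(G) ≥ tw(K_{4}) = 3. Therefore the treewidth is 3.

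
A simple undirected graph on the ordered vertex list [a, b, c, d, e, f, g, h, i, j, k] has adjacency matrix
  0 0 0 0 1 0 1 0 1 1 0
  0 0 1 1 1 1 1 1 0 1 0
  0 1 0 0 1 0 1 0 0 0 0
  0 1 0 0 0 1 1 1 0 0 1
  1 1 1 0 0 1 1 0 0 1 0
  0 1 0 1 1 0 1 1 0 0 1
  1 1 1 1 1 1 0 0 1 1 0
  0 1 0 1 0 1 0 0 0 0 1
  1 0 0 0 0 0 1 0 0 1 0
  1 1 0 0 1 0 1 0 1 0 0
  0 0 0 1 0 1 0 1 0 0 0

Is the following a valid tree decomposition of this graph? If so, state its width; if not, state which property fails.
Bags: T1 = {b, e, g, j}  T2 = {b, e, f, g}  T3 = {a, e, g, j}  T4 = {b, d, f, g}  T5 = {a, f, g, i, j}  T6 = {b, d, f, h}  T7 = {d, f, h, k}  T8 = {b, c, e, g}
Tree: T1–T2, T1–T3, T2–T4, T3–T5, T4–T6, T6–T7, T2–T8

No — bags containing vertex f are not connected in the tree.

A tree decomposition must satisfy three properties: every vertex lies in some bag; for every edge, both endpoints lie together in some bag; and for every vertex, the bags containing it form a connected subtree. Here bags containing vertex f are not connected in the tree, so the decomposition is invalid.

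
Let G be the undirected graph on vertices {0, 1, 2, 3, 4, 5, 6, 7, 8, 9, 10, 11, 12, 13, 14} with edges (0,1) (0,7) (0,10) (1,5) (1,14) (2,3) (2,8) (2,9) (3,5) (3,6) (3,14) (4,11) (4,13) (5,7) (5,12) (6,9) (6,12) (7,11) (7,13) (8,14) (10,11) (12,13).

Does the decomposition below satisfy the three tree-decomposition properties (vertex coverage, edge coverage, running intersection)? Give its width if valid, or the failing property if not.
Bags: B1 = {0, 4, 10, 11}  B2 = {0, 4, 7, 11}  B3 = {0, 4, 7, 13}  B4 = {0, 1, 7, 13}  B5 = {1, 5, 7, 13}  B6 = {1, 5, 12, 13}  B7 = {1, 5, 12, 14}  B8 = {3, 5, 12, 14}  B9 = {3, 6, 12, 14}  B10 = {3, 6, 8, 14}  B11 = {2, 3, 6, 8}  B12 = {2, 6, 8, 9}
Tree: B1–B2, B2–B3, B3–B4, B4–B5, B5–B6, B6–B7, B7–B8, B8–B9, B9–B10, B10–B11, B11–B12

Yes; width 3.

Checking the three conditions: (i) the bags cover all of {0, 1, 2, 3, 4, 5, 6, 7, 8, 9, 10, 11, 12, 13, 14}; (ii) for each edge, some bag contains both endpoints; (iii) the bags containing any fixed vertex form a subtree. All hold, so the decomposition is valid with width 4 − 1 = 3.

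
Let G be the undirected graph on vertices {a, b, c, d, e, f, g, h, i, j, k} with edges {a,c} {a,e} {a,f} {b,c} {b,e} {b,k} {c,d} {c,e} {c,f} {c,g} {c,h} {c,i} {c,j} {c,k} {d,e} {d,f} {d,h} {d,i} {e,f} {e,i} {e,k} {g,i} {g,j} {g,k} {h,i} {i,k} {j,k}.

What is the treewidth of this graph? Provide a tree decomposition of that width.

Every bag has size at most 4, so the width is 4 − 1 = 3 and tw(G) ≤ 3. Conversely, {c, g, j, k} is a clique of size 4, and the vertices of any clique must share a bag in every tree decomposition; so some bag has ≥ 4 vertices and tw(G) ≥ 3. Therefore the treewidth is 3.

Treewidth 3.
Bags: B1 = {c, e, i, k}  B2 = {c, d, e, i}  B3 = {c, g, i, k}  B4 = {c, g, j, k}  B5 = {c, d, e, f}  B6 = {b, c, e, k}  B7 = {c, d, h, i}  B8 = {a, c, e, f}
Tree: B1–B2, B1–B3, B3–B4, B2–B5, B1–B6, B2–B7, B5–B8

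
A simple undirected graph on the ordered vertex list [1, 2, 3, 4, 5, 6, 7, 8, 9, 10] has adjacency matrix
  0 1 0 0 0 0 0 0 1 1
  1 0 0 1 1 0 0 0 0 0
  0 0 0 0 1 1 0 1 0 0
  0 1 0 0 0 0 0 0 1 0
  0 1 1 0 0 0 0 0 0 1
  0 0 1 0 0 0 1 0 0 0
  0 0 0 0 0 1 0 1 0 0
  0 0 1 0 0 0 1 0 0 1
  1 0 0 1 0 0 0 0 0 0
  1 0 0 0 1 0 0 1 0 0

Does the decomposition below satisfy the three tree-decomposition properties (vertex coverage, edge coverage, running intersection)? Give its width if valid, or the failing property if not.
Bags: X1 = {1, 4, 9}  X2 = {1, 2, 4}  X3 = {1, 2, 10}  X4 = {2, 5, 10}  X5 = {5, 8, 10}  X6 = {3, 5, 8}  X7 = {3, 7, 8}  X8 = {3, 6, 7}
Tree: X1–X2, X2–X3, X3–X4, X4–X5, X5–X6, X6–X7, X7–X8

Yes; width 2.

Checking the three conditions: (i) the bags cover all of {1, 2, 3, 4, 5, 6, 7, 8, 9, 10}; (ii) for each edge, some bag contains both endpoints; (iii) the bags containing any fixed vertex form a subtree. All hold, so the decomposition is valid with width 3 − 1 = 2.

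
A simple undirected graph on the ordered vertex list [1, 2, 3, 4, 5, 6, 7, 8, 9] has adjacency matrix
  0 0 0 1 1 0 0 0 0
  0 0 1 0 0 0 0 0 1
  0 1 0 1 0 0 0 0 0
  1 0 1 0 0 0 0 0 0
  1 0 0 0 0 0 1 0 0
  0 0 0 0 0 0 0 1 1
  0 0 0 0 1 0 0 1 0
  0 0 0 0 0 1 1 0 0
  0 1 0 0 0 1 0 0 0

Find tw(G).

A width-2 tree decomposition is:
Bags: B1 = {6, 8, 9}  B2 = {2, 8, 9}  B3 = {2, 3, 8}  B4 = {3, 4, 8}  B5 = {1, 4, 8}  B6 = {1, 5, 8}  B7 = {5, 7, 8}
Tree: B1–B2, B2–B3, B3–B4, B4–B5, B5–B6, B6–B7
Every bag has size at most 3, so the width is 3 − 1 = 2 and tw(G) ≤ 2. For the lower bound, G contains the cycle 8–6–9–2–3–4–1–5–7–8, so G is not a forest; only forests have treewidth ≤ 1, hence tw(G) ≥ 2. Hence tw(G) = 2 exactly.

2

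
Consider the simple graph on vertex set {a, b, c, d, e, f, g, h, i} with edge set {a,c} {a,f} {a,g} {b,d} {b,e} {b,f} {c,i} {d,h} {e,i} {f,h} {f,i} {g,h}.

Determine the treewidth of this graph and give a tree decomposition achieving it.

Every bag has size at most 4, so the width is 4 − 1 = 3 and tw(G) ≤ 3. For the lower bound: the 4 vertex sets {c,e,i}, {a}, {f}, {b,d,g,h} are disjoint, each induces a connected subgraph, and every pair is joined by at least one edge of G. Contracting each set to a single vertex therefore yields K_{4} as a minor, and since treewidth is minor-monotone, tw(G) ≥ tw(K_{4}) = 3. Hence tw(G) = 3 exactly.

Treewidth 3.
Bags: B1 = {a, c, e, i}  B2 = {a, e, f, i}  B3 = {a, b, e, f}  B4 = {a, b, f, g}  B5 = {b, f, g, h}  B6 = {b, d, g, h}
Tree: B1–B2, B2–B3, B3–B4, B4–B5, B5–B6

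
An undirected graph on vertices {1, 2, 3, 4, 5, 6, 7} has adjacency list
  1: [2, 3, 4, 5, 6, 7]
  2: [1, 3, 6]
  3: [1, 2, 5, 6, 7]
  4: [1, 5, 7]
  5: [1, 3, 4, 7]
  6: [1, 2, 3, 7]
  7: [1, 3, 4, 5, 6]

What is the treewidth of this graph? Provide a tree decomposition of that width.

Every bag has size at most 4, so the width is 4 − 1 = 3 and tw(G) ≤ 3. Conversely, {1, 3, 5, 7} is a clique of size 4, and the vertices of any clique must share a bag in every tree decomposition; so some bag has ≥ 4 vertices and tw(G) ≥ 3. Therefore the treewidth is 3.

Treewidth 3.
One optimal decomposition is:
Bags: B1 = {1, 3, 5, 7}  B2 = {1, 4, 5, 7}  B3 = {1, 3, 6, 7}  B4 = {1, 2, 3, 6}
Tree: B1–B2, B1–B3, B3–B4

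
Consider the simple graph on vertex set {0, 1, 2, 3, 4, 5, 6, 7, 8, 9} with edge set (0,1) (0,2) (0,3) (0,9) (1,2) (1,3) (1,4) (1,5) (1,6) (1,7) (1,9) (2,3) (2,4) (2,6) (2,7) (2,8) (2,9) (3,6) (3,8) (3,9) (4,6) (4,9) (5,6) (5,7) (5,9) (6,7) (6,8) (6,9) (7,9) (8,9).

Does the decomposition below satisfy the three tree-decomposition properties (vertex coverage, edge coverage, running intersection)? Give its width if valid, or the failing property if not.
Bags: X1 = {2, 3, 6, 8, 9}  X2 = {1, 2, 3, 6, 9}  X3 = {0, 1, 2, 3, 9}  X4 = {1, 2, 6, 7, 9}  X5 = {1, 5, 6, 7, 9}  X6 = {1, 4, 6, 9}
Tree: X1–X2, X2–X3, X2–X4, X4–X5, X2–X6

A tree decomposition must satisfy three properties: every vertex lies in some bag; for every edge, both endpoints lie together in some bag; and for every vertex, the bags containing it form a connected subtree. Here edge (2,4) lies in no bag, so the decomposition is invalid.

No — edge (2,4) lies in no bag.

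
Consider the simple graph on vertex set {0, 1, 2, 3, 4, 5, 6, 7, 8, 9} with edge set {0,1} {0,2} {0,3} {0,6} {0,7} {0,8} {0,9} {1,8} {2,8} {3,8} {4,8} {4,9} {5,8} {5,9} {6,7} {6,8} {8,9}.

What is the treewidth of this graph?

2

A width-2 tree decomposition is:
Bags: B1 = {0, 8, 9}  B2 = {0, 1, 8}  B3 = {0, 2, 8}  B4 = {0, 6, 8}  B5 = {5, 8, 9}  B6 = {0, 3, 8}  B7 = {4, 8, 9}  B8 = {0, 6, 7}
Tree: B1–B2, B2–B3, B3–B4, B1–B5, B4–B6, B1–B7, B4–B8
Each bag holds 3 vertices, so the decomposition has width 2, which upper-bounds the treewidth. Conversely, {0, 1, 8} is a clique of size 3, and the vertices of any clique must share a bag in every tree decomposition; so some bag has ≥ 3 vertices and tw(G) ≥ 2. The upper and lower bounds meet at 2, so that is the treewidth.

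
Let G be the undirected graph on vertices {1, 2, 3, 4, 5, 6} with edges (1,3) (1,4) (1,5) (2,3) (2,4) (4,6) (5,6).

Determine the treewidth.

A width-2 tree decomposition is:
Bags: B1 = {4, 5, 6}  B2 = {1, 4, 5}  B3 = {1, 2, 4}  B4 = {1, 2, 3}
Tree: B1–B2, B2–B3, B3–B4
Each bag holds 3 vertices, so the decomposition has width 2, which upper-bounds the treewidth. The edges 6–5–1–4–6 form a cycle, so G is not a tree and its treewidth is at least 2. Combining the bounds, tw(G) = 2.

2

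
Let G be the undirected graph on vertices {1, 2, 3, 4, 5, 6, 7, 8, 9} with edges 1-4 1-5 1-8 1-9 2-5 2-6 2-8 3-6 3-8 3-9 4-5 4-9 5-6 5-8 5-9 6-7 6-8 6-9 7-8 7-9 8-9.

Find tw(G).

3

A width-3 tree decomposition is:
Bags: B1 = {2, 5, 6, 8}  B2 = {5, 6, 8, 9}  B3 = {3, 6, 8, 9}  B4 = {1, 5, 8, 9}  B5 = {6, 7, 8, 9}  B6 = {1, 4, 5, 9}
Tree: B1–B2, B2–B3, B2–B4, B2–B5, B4–B6
Each bag holds 4 vertices, so the decomposition has width 3, which upper-bounds the treewidth. On the other hand G contains the 4-clique {1, 5, 8, 9}. A clique must lie in a single bag of any decomposition, so no decomposition can have width below 3. Hence tw(G) = 3 exactly.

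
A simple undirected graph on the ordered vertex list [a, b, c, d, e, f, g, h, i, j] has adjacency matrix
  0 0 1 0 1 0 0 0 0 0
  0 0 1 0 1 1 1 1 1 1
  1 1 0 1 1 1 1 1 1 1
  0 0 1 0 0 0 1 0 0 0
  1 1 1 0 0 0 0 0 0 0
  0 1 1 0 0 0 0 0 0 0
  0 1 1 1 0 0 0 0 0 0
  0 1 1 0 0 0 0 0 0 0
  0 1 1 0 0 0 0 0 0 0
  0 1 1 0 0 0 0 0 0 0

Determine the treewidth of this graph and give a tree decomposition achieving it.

Treewidth 2.
Bags: B1 = {b, c, e}  B2 = {b, c, j}  B3 = {b, c, i}  B4 = {b, c, h}  B5 = {b, c, f}  B6 = {b, c, g}  B7 = {c, d, g}  B8 = {a, c, e}
Tree: B1–B2, B1–B3, B3–B4, B1–B5, B3–B6, B6–B7, B1–B8

Every bag has size at most 3, so the width is 3 − 1 = 2 and tw(G) ≤ 2. On the other hand G contains the 3-clique {c, d, g}. A clique must lie in a single bag of any decomposition, so no decomposition can have width below 2. Combining the bounds, tw(G) = 2.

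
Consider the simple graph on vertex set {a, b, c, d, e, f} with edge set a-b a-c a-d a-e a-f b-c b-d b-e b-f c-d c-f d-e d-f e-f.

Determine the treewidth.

4

A width-4 tree decomposition is:
Bags: B1 = {a, b, d, e, f}  B2 = {a, b, c, d, f}
Tree: B1–B2
Every bag has size at most 5, so the width is 5 − 1 = 4 and tw(G) ≤ 4. On the other hand G contains the 5-clique {a, b, d, e, f}. A clique must lie in a single bag of any decomposition, so no decomposition can have width below 4. Combining the bounds, tw(G) = 4.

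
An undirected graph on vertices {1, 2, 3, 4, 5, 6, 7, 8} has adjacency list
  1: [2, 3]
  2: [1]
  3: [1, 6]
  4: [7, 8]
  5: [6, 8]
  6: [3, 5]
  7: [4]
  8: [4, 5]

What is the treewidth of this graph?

1

A width-1 tree decomposition is:
Bags: B1 = {1, 2}  B2 = {1, 3}  B3 = {3, 6}  B4 = {5, 6}  B5 = {5, 8}  B6 = {4, 8}  B7 = {4, 7}
Tree: B1–B2, B2–B3, B3–B4, B4–B5, B5–B6, B6–B7
Every bag has size at most 2, so the width is 2 − 1 = 1 and tw(G) ≤ 1. Any graph with an edge has treewidth ≥ 1, and G has the edge 2–1. Therefore the treewidth is 1.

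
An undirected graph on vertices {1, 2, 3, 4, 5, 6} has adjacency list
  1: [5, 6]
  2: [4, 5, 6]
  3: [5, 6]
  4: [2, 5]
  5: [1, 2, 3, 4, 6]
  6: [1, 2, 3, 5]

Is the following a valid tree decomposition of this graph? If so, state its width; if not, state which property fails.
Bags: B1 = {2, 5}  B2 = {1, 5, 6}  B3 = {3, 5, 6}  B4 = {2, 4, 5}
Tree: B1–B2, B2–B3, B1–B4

A tree decomposition must satisfy three properties: every vertex lies in some bag; for every edge, both endpoints lie together in some bag; and for every vertex, the bags containing it form a connected subtree. Here edge (6,2) lies in no bag, so the decomposition is invalid.

No — edge (6,2) lies in no bag.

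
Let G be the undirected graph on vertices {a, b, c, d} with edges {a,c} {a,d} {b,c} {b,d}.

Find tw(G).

A width-2 tree decomposition is:
Bags: B1 = {b, c, d}  B2 = {a, c, d}
Tree: B1–B2
Every bag has size at most 3, so the width is 3 − 1 = 2 and tw(G) ≤ 2. For the lower bound, G contains the cycle c–b–d–a–c, so G is not a forest; only forests have treewidth ≤ 1, hence tw(G) ≥ 2. Combining the bounds, tw(G) = 2.

2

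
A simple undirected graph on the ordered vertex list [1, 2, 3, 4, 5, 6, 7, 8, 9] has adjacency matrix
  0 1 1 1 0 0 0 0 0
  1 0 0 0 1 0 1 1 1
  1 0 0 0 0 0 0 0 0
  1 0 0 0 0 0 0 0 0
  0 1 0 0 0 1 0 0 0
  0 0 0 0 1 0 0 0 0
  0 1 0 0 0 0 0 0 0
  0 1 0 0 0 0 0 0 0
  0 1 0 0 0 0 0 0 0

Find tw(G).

A width-1 tree decomposition is:
Bags: B1 = {2, 7}  B2 = {2, 8}  B3 = {1, 2}  B4 = {2, 9}  B5 = {1, 3}  B6 = {2, 5}  B7 = {5, 6}  B8 = {1, 4}
Tree: B1–B2, B2–B3, B1–B4, B3–B5, B1–B6, B6–B7, B3–B8
Each bag holds 2 vertices, so the decomposition has width 1, which upper-bounds the treewidth. Any graph with an edge has treewidth ≥ 1, and G has the edge 7–2. Hence tw(G) = 1 exactly.

1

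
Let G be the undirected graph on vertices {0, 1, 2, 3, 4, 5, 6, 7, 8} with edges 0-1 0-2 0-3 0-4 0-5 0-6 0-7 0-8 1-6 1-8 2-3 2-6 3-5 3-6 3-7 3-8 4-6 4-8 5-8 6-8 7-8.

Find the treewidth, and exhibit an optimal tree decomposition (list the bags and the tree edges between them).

Treewidth 3.
One such decomposition:
Bags: B1 = {0, 3, 7, 8}  B2 = {0, 3, 6, 8}  B3 = {0, 3, 5, 8}  B4 = {0, 4, 6, 8}  B5 = {0, 2, 3, 6}  B6 = {0, 1, 6, 8}
Tree: B1–B2, B2–B3, B2–B4, B2–B5, B4–B6

The largest bag has 4 vertices, giving width 3; this decomposition certifies tw(G) ≤ 3. Conversely, {0, 1, 6, 8} is a clique of size 4, and the vertices of any clique must share a bag in every tree decomposition; so some bag has ≥ 4 vertices and tw(G) ≥ 3. Combining the bounds, tw(G) = 3.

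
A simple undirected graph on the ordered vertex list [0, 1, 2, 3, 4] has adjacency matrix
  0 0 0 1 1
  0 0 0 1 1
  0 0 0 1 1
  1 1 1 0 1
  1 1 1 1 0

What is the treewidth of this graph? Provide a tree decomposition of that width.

Treewidth 2.
Bags: B1 = {1, 3, 4}  B2 = {2, 3, 4}  B3 = {0, 3, 4}
Tree: B1–B2, B2–B3

Each bag holds 3 vertices, so the decomposition has width 2, which upper-bounds the treewidth. Conversely, {0, 3, 4} is a clique of size 3, and the vertices of any clique must share a bag in every tree decomposition; so some bag has ≥ 3 vertices and tw(G) ≥ 2. Hence tw(G) = 2 exactly.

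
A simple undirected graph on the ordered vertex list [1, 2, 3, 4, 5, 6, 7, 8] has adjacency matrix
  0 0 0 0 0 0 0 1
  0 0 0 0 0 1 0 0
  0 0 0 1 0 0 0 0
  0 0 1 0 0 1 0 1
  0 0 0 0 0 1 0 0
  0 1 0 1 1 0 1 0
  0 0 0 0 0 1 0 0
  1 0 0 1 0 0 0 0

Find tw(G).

A width-1 tree decomposition is:
Bags: B1 = {4, 6}  B2 = {5, 6}  B3 = {4, 8}  B4 = {3, 4}  B5 = {1, 8}  B6 = {6, 7}  B7 = {2, 6}
Tree: B1–B2, B1–B3, B3–B4, B3–B5, B1–B6, B6–B7
Each bag holds 2 vertices, so the decomposition has width 1, which upper-bounds the treewidth. Since G has at least one edge (e.g. 4–6), it is not an edgeless graph, so tw(G) ≥ 1. The upper and lower bounds meet at 1, so that is the treewidth.

1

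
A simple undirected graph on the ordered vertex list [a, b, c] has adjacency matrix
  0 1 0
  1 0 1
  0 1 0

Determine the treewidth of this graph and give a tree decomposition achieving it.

Every bag has size at most 2, so the width is 2 − 1 = 1 and tw(G) ≤ 1. Since G has at least one edge (e.g. c–b), it is not an edgeless graph, so tw(G) ≥ 1. Therefore the treewidth is 1.

Treewidth 1.
One such decomposition:
Bags: B1 = {b, c}  B2 = {a, b}
Tree: B1–B2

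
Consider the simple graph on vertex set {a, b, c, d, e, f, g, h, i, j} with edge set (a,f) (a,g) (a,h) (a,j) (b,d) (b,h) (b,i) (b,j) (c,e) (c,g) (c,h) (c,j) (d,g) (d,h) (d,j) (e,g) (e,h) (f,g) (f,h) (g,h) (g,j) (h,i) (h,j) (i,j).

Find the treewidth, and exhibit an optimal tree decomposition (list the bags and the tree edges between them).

Treewidth 3.
One such decomposition:
Bags: B1 = {d, g, h, j}  B2 = {a, g, h, j}  B3 = {c, g, h, j}  B4 = {b, d, h, j}  B5 = {a, f, g, h}  B6 = {c, e, g, h}  B7 = {b, h, i, j}
Tree: B1–B2, B2–B3, B1–B4, B2–B5, B3–B6, B4–B7

The largest bag has 4 vertices, giving width 3; this decomposition certifies tw(G) ≤ 3. On the other hand G contains the 4-clique {d, g, h, j}. A clique must lie in a single bag of any decomposition, so no decomposition can have width below 3. Hence tw(G) = 3 exactly.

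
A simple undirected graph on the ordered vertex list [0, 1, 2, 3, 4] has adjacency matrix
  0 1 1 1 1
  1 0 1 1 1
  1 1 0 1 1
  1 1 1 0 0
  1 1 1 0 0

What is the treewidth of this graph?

3

A width-3 tree decomposition is:
Bags: B1 = {0, 1, 2, 3}  B2 = {0, 1, 2, 4}
Tree: B1–B2
Each bag holds 4 vertices, so the decomposition has width 3, which upper-bounds the treewidth. On the other hand G contains the 4-clique {0, 1, 2, 3}. A clique must lie in a single bag of any decomposition, so no decomposition can have width below 3. Hence tw(G) = 3 exactly.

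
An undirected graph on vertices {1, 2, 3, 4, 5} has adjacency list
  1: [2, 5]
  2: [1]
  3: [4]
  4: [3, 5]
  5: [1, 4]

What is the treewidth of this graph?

A width-1 tree decomposition is:
Bags: B1 = {1, 2}  B2 = {1, 5}  B3 = {4, 5}  B4 = {3, 4}
Tree: B1–B2, B2–B3, B3–B4
Every bag has size at most 2, so the width is 2 − 1 = 1 and tw(G) ≤ 1. Any graph with an edge has treewidth ≥ 1, and G has the edge 2–1. Hence tw(G) = 1 exactly.

1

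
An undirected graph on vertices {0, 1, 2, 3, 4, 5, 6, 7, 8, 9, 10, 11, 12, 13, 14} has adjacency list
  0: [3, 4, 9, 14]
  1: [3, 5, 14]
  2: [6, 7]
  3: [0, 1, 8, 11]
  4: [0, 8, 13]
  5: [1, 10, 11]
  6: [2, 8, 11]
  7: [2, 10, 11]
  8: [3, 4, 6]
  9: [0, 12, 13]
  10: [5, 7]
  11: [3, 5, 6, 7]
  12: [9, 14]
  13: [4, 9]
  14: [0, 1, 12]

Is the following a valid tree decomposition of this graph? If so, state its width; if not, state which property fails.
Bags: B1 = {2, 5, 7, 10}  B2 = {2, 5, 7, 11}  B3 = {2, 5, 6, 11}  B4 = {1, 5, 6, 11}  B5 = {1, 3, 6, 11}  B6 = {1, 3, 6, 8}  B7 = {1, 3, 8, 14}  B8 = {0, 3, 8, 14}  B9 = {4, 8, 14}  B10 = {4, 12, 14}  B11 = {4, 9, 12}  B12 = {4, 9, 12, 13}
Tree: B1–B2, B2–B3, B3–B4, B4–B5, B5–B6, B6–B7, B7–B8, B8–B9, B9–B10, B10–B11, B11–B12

No — edge (0,4) lies in no bag.

A tree decomposition must satisfy three properties: every vertex lies in some bag; for every edge, both endpoints lie together in some bag; and for every vertex, the bags containing it form a connected subtree. Here edge (0,4) lies in no bag, so the decomposition is invalid.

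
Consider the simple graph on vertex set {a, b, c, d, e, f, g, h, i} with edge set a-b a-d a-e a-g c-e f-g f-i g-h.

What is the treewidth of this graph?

A width-1 tree decomposition is:
Bags: B1 = {a, d}  B2 = {a, g}  B3 = {f, g}  B4 = {f, i}  B5 = {a, e}  B6 = {a, b}  B7 = {g, h}  B8 = {c, e}
Tree: B1–B2, B2–B3, B3–B4, B1–B5, B2–B6, B3–B7, B5–B8
The largest bag has 2 vertices, giving width 1; this decomposition certifies tw(G) ≤ 1. Since G has at least one edge (e.g. d–a), it is not an edgeless graph, so tw(G) ≥ 1. The upper and lower bounds meet at 1, so that is the treewidth.

1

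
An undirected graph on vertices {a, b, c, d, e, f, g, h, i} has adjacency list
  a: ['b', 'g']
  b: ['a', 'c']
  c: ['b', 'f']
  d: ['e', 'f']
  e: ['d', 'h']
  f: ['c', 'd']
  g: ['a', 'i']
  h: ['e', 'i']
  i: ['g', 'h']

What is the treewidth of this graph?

2

A width-2 tree decomposition is:
Bags: B1 = {a, g, i}  B2 = {a, h, i}  B3 = {a, e, h}  B4 = {a, d, e}  B5 = {a, d, f}  B6 = {a, c, f}  B7 = {a, b, c}
Tree: B1–B2, B2–B3, B3–B4, B4–B5, B5–B6, B6–B7
Each bag holds 3 vertices, so the decomposition has width 2, which upper-bounds the treewidth. Since a–g–i–h–e–d–f–c–b–a is a cycle in G, G is not acyclic. Forests are exactly the graphs of treewidth ≤ 1, so tw(G) ≥ 2. Combining the bounds, tw(G) = 2.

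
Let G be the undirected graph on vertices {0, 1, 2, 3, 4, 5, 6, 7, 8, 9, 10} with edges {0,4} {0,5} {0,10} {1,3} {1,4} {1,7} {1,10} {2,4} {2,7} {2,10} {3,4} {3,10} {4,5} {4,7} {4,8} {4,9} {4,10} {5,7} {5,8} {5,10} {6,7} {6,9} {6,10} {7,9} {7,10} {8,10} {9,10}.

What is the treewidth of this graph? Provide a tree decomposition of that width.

Each bag holds 4 vertices, so the decomposition has width 3, which upper-bounds the treewidth. For the lower bound, the 4 vertices {0, 4, 5, 10} are pairwise adjacent, and any tree decomposition puts a clique entirely inside one bag — forcing width ≥ 3. Combining the bounds, tw(G) = 3.

Treewidth 3.
One such decomposition:
Bags: B1 = {4, 5, 7, 10}  B2 = {2, 4, 7, 10}  B3 = {1, 4, 7, 10}  B4 = {1, 3, 4, 10}  B5 = {4, 7, 9, 10}  B6 = {0, 4, 5, 10}  B7 = {4, 5, 8, 10}  B8 = {6, 7, 9, 10}
Tree: B1–B2, B1–B3, B3–B4, B1–B5, B1–B6, B6–B7, B5–B8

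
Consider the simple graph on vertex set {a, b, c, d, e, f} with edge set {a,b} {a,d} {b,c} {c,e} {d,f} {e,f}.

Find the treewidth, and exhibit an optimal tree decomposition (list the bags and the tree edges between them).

Treewidth 2.
One such decomposition:
Bags: B1 = {c, e, f}  B2 = {c, d, f}  B3 = {a, c, d}  B4 = {a, b, c}
Tree: B1–B2, B2–B3, B3–B4

The largest bag has 3 vertices, giving width 2; this decomposition certifies tw(G) ≤ 2. The edges c–e–f–d–a–b–c form a cycle, so G is not a tree and its treewidth is at least 2. Therefore the treewidth is 2.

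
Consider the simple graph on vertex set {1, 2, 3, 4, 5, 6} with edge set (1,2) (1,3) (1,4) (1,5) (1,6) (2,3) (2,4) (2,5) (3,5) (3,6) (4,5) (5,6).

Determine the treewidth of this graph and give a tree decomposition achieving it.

Each bag holds 4 vertices, so the decomposition has width 3, which upper-bounds the treewidth. On the other hand G contains the 4-clique {1, 2, 3, 5}. A clique must lie in a single bag of any decomposition, so no decomposition can have width below 3. Hence tw(G) = 3 exactly.

Treewidth 3.
Bags: B1 = {1, 2, 3, 5}  B2 = {1, 3, 5, 6}  B3 = {1, 2, 4, 5}
Tree: B1–B2, B1–B3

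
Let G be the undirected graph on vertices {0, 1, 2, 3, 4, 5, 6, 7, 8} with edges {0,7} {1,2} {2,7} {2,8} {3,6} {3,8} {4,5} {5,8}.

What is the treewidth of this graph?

A width-1 tree decomposition is:
Bags: B1 = {5, 8}  B2 = {2, 8}  B3 = {2, 7}  B4 = {4, 5}  B5 = {3, 8}  B6 = {3, 6}  B7 = {0, 7}  B8 = {1, 2}
Tree: B1–B2, B2–B3, B1–B4, B2–B5, B5–B6, B3–B7, B3–B8
Each bag holds 2 vertices, so the decomposition has width 1, which upper-bounds the treewidth. Since G has at least one edge (e.g. 8–5), it is not an edgeless graph, so tw(G) ≥ 1. Therefore the treewidth is 1.

1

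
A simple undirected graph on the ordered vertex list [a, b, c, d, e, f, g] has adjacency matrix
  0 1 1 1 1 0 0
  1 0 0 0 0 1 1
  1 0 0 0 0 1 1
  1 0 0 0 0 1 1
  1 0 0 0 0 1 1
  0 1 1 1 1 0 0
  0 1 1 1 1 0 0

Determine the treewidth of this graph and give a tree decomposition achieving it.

Each bag holds 4 vertices, so the decomposition has width 3, which upper-bounds the treewidth. For the lower bound: the 4 vertex sets {e,f}, {a,d}, {g}, {c} are disjoint, each induces a connected subgraph, and every pair is joined by at least one edge of G. Contracting each set to a single vertex therefore yields K_{4} as a minor, and since treewidth is minor-monotone, tw(G) ≥ tw(K_{4}) = 3. The upper and lower bounds meet at 3, so that is the treewidth.

Treewidth 3.
One optimal decomposition is:
Bags: B1 = {a, e, f, g}  B2 = {a, d, f, g}  B3 = {a, c, f, g}  B4 = {a, b, f, g}
Tree: B1–B2, B2–B3, B3–B4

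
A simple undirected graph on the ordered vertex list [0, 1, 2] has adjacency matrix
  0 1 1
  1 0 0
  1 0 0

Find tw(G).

1

A width-1 tree decomposition is:
Bags: B1 = {0, 1}  B2 = {0, 2}
Tree: B1–B2
The largest bag has 2 vertices, giving width 1; this decomposition certifies tw(G) ≤ 1. Since G has at least one edge (e.g. 0–1), it is not an edgeless graph, so tw(G) ≥ 1. Hence tw(G) = 1 exactly.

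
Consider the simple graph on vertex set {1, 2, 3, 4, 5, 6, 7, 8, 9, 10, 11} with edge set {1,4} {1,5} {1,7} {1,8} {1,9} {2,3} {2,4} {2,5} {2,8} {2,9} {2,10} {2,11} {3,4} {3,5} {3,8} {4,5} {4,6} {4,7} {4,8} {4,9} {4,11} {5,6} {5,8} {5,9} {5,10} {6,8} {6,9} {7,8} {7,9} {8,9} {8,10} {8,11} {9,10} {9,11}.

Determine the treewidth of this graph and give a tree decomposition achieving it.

Every bag has size at most 5, so the width is 5 − 1 = 4 and tw(G) ≤ 4. Conversely, {2, 5, 8, 9, 10} is a clique of size 5, and the vertices of any clique must share a bag in every tree decomposition; so some bag has ≥ 5 vertices and tw(G) ≥ 4. Combining the bounds, tw(G) = 4.

Treewidth 4.
One such decomposition:
Bags: B1 = {2, 4, 5, 8, 9}  B2 = {1, 4, 5, 8, 9}  B3 = {2, 4, 8, 9, 11}  B4 = {4, 5, 6, 8, 9}  B5 = {2, 3, 4, 5, 8}  B6 = {2, 5, 8, 9, 10}  B7 = {1, 4, 7, 8, 9}
Tree: B1–B2, B1–B3, B1–B4, B1–B5, B1–B6, B2–B7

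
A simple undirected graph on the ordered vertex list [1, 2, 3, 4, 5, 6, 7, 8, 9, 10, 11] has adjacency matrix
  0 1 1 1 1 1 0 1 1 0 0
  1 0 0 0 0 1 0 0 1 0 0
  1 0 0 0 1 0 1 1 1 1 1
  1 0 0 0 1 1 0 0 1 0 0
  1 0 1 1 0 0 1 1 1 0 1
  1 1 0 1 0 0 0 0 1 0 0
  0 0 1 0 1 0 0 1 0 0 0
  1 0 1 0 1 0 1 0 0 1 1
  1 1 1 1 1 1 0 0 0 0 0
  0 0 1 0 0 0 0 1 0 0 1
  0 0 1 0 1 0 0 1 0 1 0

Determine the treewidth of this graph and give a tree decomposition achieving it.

Treewidth 3.
One optimal decomposition is:
Bags: B1 = {1, 3, 5, 8}  B2 = {1, 3, 5, 9}  B3 = {1, 4, 5, 9}  B4 = {1, 4, 6, 9}  B5 = {3, 5, 8, 11}  B6 = {3, 5, 7, 8}  B7 = {3, 8, 10, 11}  B8 = {1, 2, 6, 9}
Tree: B1–B2, B2–B3, B3–B4, B1–B5, B5–B6, B5–B7, B4–B8

The largest bag has 4 vertices, giving width 3; this decomposition certifies tw(G) ≤ 3. On the other hand G contains the 4-clique {1, 3, 5, 8}. A clique must lie in a single bag of any decomposition, so no decomposition can have width below 3. The upper and lower bounds meet at 3, so that is the treewidth.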